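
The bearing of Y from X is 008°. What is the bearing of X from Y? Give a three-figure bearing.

Back-bearing = 008° + 180° = 188°.

188°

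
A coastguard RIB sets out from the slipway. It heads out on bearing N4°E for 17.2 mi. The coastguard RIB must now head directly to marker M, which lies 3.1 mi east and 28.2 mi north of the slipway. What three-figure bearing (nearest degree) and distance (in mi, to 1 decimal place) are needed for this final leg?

Leg 1 (N4°E, 17.2 mi): east 17.2 sin 4° = 1.20, north 17.2 cos 4° = 17.16
Current position: (1.20, 17.16). Target: (3.1, 28.2). Remaining: Δeast = 1.90, Δnorth = 11.04.
Bearing = atan2(1.90, 11.04) mod 360° = 9.76°; distance = √((1.90)² + (11.04)²) = 11.204 mi.

010°, 11.2 mi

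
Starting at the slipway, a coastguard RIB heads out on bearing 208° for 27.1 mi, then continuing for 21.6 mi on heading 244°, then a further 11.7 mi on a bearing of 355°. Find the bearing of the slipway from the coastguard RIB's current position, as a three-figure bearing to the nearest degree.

Leg 1 (208°, 27.1 mi): east 27.1 sin 208° = -12.72, north 27.1 cos 208° = -23.93
Leg 2 (244°, 21.6 mi): east 21.6 sin 244° = -19.41, north 21.6 cos 244° = -9.47
Leg 3 (355°, 11.7 mi): east 11.7 sin 355° = -1.02, north 11.7 cos 355° = 11.66
Net displacement: -33.16 east, -21.74 north. Direction back to start is (33.16, 21.74): bearing = atan2(33.16, 21.74) mod 360° = 56.75° ≈ 057°.

057°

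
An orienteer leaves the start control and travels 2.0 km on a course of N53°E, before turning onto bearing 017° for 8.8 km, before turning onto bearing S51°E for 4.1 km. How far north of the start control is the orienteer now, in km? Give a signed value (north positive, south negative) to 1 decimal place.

7.0 km

Leg 1 (N53°E, 2.0 km): east 2.0 sin 53° = 1.60, north 2.0 cos 53° = 1.20
Leg 2 (017°, 8.8 km): east 8.8 sin 17° = 2.57, north 8.8 cos 17° = 8.42
Leg 3 (S51°E, 4.1 km): east 4.1 sin 129° = 3.19, north 4.1 cos 129° = -2.58
Net north component: 7.04 km.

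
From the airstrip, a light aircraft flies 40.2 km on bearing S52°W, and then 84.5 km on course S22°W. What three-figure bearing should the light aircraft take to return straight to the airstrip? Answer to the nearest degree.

Leg 1 (S52°W, 40.2 km): east 40.2 sin 232° = -31.68, north 40.2 cos 232° = -24.75
Leg 2 (S22°W, 84.5 km): east 84.5 sin 202° = -31.65, north 84.5 cos 202° = -78.35
Net displacement: -63.33 east, -103.10 north. Direction back to start is (63.33, 103.10): bearing = atan2(63.33, 103.10) mod 360° = 31.56° ≈ 032°.

032°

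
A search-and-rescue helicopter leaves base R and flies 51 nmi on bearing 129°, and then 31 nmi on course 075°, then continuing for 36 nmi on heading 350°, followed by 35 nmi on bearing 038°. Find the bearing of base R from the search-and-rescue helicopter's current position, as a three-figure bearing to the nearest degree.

Leg 1 (129°, 51 nmi): east 51 sin 129° = 39.63, north 51 cos 129° = -32.10
Leg 2 (075°, 31 nmi): east 31 sin 75° = 29.94, north 31 cos 75° = 8.02
Leg 3 (350°, 36 nmi): east 36 sin 350° = -6.25, north 36 cos 350° = 35.45
Leg 4 (038°, 35 nmi): east 35 sin 38° = 21.55, north 35 cos 38° = 27.58
Net displacement: 84.87 east, 38.96 north. Direction back to start is (-84.87, -38.96): bearing = atan2(-84.87, -38.96) mod 360° = 245.34° ≈ 245°.

245°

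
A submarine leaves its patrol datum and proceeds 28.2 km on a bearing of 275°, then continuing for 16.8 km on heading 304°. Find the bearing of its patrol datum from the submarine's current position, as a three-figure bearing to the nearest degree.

106°

Leg 1 (275°, 28.2 km): east 28.2 sin 275° = -28.09, north 28.2 cos 275° = 2.46
Leg 2 (304°, 16.8 km): east 16.8 sin 304° = -13.93, north 16.8 cos 304° = 9.39
Net displacement: -42.02 east, 11.85 north. Direction back to start is (42.02, -11.85): bearing = atan2(42.02, -11.85) mod 360° = 105.75° ≈ 106°.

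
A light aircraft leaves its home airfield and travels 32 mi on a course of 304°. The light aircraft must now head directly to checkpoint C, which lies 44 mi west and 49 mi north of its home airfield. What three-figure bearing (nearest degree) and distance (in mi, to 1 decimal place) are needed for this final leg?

Leg 1 (304°, 32 mi): east 32 sin 304° = -26.53, north 32 cos 304° = 17.89
Current position: (-26.53, 17.89). Target: (-44, 49). Remaining: Δeast = -17.47, Δnorth = 31.11.
Bearing = atan2(-17.47, 31.11) mod 360° = 330.68°; distance = √((-17.47)² + (31.11)²) = 35.676 mi.

331°, 35.7 mi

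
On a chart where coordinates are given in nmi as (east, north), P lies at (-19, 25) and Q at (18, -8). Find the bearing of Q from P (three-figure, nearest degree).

132°

Δeast = 18 − -19 = 37.00; Δnorth = -8 − 25 = -33.00.
Bearing = atan2(Δeast, Δnorth) mod 360° = 131.73° ≈ 132°.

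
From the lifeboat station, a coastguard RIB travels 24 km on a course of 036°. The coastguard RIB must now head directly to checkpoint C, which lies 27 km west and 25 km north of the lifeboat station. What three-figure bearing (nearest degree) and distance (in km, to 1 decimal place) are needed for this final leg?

278°, 41.5 km

Leg 1 (036°, 24 km): east 24 sin 36° = 14.11, north 24 cos 36° = 19.42
Current position: (14.11, 19.42). Target: (-27, 25). Remaining: Δeast = -41.11, Δnorth = 5.58.
Bearing = atan2(-41.11, 5.58) mod 360° = 277.74°; distance = √((-41.11)² + (5.58)²) = 41.484 km.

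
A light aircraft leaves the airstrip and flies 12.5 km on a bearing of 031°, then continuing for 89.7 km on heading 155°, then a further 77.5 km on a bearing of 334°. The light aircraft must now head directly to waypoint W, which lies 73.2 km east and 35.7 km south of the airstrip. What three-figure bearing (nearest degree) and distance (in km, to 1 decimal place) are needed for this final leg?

Leg 1 (031°, 12.5 km): east 12.5 sin 31° = 6.44, north 12.5 cos 31° = 10.71
Leg 2 (155°, 89.7 km): east 89.7 sin 155° = 37.91, north 89.7 cos 155° = -81.30
Leg 3 (334°, 77.5 km): east 77.5 sin 334° = -33.97, north 77.5 cos 334° = 69.66
Current position: (10.37, -0.92). Target: (73.2, -35.7). Remaining: Δeast = 62.83, Δnorth = -34.78.
Bearing = atan2(62.83, -34.78) mod 360° = 118.96°; distance = √((62.83)² + (-34.78)²) = 71.809 km.

119°, 71.8 km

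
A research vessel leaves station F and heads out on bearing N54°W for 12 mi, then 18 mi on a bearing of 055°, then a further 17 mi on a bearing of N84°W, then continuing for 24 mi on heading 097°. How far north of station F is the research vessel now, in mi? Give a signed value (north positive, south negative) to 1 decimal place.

16.2 mi

Leg 1 (N54°W, 12 mi): east 12 sin 306° = -9.71, north 12 cos 306° = 7.05
Leg 2 (055°, 18 mi): east 18 sin 55° = 14.74, north 18 cos 55° = 10.32
Leg 3 (N84°W, 17 mi): east 17 sin 276° = -16.91, north 17 cos 276° = 1.78
Leg 4 (097°, 24 mi): east 24 sin 97° = 23.82, north 24 cos 97° = -2.92
Net north component: 16.23 mi.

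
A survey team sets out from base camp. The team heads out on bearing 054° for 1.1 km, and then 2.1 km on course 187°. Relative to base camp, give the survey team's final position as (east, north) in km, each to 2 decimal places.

(0.63, -1.44)

Leg 1 (054°, 1.1 km): east 1.1 sin 54° = 0.89, north 1.1 cos 54° = 0.65
Leg 2 (187°, 2.1 km): east 2.1 sin 187° = -0.26, north 2.1 cos 187° = -2.08
Summing: 0.63 km east, -1.44 km north → (0.63, -1.44).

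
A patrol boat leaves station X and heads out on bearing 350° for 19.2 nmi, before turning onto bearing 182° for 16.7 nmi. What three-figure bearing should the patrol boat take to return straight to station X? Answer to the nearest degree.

Leg 1 (350°, 19.2 nmi): east 19.2 sin 350° = -3.33, north 19.2 cos 350° = 18.91
Leg 2 (182°, 16.7 nmi): east 16.7 sin 182° = -0.58, north 16.7 cos 182° = -16.69
Net displacement: -3.92 east, 2.22 north. Direction back to start is (3.92, -2.22): bearing = atan2(3.92, -2.22) mod 360° = 119.53° ≈ 120°.

120°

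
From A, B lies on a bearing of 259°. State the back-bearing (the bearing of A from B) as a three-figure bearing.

079°

Back-bearing = 259° − 180° = 079°.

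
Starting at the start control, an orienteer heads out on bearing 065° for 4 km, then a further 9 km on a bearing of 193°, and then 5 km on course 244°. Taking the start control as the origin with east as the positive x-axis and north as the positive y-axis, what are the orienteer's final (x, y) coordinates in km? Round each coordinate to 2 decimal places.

(-2.89, -9.27)

Leg 1 (065°, 4 km): east 4 sin 65° = 3.63, north 4 cos 65° = 1.69
Leg 2 (193°, 9 km): east 9 sin 193° = -2.02, north 9 cos 193° = -8.77
Leg 3 (244°, 5 km): east 5 sin 244° = -4.49, north 5 cos 244° = -2.19
Summing: -2.89 km east, -9.27 km north → (-2.89, -9.27).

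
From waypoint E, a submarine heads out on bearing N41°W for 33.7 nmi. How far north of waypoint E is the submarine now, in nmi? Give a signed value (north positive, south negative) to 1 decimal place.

Leg 1 (N41°W, 33.7 nmi): east 33.7 sin 319° = -22.11, north 33.7 cos 319° = 25.43
Net north component: 25.43 nmi.

25.4 nmi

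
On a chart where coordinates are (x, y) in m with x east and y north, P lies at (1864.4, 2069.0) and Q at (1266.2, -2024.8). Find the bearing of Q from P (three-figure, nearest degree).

188°

Δeast = 1266.2 − 1864.4 = -598.20; Δnorth = -2024.8 − 2069.0 = -4093.80.
Bearing = atan2(Δeast, Δnorth) mod 360° = 188.31° ≈ 188°.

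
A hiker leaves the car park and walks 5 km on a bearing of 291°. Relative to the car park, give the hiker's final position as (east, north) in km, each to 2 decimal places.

(-4.67, 1.79)

Leg 1 (291°, 5 km): east 5 sin 291° = -4.67, north 5 cos 291° = 1.79
Summing: -4.67 km east, 1.79 km north → (-4.67, 1.79).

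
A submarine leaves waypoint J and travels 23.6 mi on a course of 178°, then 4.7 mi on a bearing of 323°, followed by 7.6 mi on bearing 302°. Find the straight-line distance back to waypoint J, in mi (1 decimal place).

Leg 1 (178°, 23.6 mi): east 23.6 sin 178° = 0.82, north 23.6 cos 178° = -23.59
Leg 2 (323°, 4.7 mi): east 4.7 sin 323° = -2.83, north 4.7 cos 323° = 3.75
Leg 3 (302°, 7.6 mi): east 7.6 sin 302° = -6.45, north 7.6 cos 302° = 4.03
Net: -8.45 east, -15.80 north. Distance = √((-8.45)² + (-15.80)²) = 17.922 mi.

17.9 mi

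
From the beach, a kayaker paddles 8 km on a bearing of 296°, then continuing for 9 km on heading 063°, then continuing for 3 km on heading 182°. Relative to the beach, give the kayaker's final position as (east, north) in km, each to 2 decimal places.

Leg 1 (296°, 8 km): east 8 sin 296° = -7.19, north 8 cos 296° = 3.51
Leg 2 (063°, 9 km): east 9 sin 63° = 8.02, north 9 cos 63° = 4.09
Leg 3 (182°, 3 km): east 3 sin 182° = -0.10, north 3 cos 182° = -3.00
Summing: 0.72 km east, 4.59 km north → (0.72, 4.59).

(0.72, 4.59)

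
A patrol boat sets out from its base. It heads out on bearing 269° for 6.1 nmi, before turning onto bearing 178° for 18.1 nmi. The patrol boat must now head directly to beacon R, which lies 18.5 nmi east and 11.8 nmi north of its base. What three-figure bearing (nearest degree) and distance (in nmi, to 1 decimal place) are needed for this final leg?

Leg 1 (269°, 6.1 nmi): east 6.1 sin 269° = -6.10, north 6.1 cos 269° = -0.11
Leg 2 (178°, 18.1 nmi): east 18.1 sin 178° = 0.63, north 18.1 cos 178° = -18.09
Current position: (-5.47, -18.20). Target: (18.5, 11.8). Remaining: Δeast = 23.97, Δnorth = 30.00.
Bearing = atan2(23.97, 30.00) mod 360° = 38.63°; distance = √((23.97)² + (30.00)²) = 38.395 nmi.

039°, 38.4 nmi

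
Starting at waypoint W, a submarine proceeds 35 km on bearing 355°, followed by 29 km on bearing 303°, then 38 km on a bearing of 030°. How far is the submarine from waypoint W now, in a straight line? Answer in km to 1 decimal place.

Leg 1 (355°, 35 km): east 35 sin 355° = -3.05, north 35 cos 355° = 34.87
Leg 2 (303°, 29 km): east 29 sin 303° = -24.32, north 29 cos 303° = 15.79
Leg 3 (030°, 38 km): east 38 sin 30° = 19.00, north 38 cos 30° = 32.91
Net: -8.37 east, 83.57 north. Distance = √((-8.37)² + (83.57)²) = 83.989 km.

84.0 km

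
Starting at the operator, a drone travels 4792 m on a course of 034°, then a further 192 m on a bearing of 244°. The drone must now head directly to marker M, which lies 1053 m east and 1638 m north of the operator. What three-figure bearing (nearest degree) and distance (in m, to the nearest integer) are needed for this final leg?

Leg 1 (034°, 4792 m): east 4792 sin 34° = 2679.65, north 4792 cos 34° = 3972.75
Leg 2 (244°, 192 m): east 192 sin 244° = -172.57, north 192 cos 244° = -84.17
Current position: (2507.08, 3888.58). Target: (1053, 1638). Remaining: Δeast = -1454.08, Δnorth = -2250.58.
Bearing = atan2(-1454.08, -2250.58) mod 360° = 212.87°; distance = √((-1454.08)² + (-2250.58)²) = 2679.454 m.

213°, 2679 m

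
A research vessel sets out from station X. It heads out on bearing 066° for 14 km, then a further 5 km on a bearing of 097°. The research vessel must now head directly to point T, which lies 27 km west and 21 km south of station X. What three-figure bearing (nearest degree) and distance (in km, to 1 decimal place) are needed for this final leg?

Leg 1 (066°, 14 km): east 14 sin 66° = 12.79, north 14 cos 66° = 5.69
Leg 2 (097°, 5 km): east 5 sin 97° = 4.96, north 5 cos 97° = -0.61
Current position: (17.75, 5.08). Target: (-27, -21). Remaining: Δeast = -44.75, Δnorth = -26.08.
Bearing = atan2(-44.75, -26.08) mod 360° = 239.76°; distance = √((-44.75)² + (-26.08)²) = 51.800 km.

240°, 51.8 km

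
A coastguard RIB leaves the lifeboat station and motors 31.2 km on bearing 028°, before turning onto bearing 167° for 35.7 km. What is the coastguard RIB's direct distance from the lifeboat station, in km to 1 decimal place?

23.8 km

Leg 1 (028°, 31.2 km): east 31.2 sin 28° = 14.65, north 31.2 cos 28° = 27.55
Leg 2 (167°, 35.7 km): east 35.7 sin 167° = 8.03, north 35.7 cos 167° = -34.79
Net: 22.68 east, -7.24 north. Distance = √((22.68)² + (-7.24)²) = 23.805 km.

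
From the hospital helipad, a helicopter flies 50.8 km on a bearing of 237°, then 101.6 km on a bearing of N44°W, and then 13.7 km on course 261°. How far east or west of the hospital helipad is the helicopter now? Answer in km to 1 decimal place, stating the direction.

126.7 km west

Leg 1 (237°, 50.8 km): east 50.8 sin 237° = -42.60, north 50.8 cos 237° = -27.67
Leg 2 (N44°W, 101.6 km): east 101.6 sin 316° = -70.58, north 101.6 cos 316° = 73.08
Leg 3 (261°, 13.7 km): east 13.7 sin 261° = -13.53, north 13.7 cos 261° = -2.14
Net east component: -126.71 km.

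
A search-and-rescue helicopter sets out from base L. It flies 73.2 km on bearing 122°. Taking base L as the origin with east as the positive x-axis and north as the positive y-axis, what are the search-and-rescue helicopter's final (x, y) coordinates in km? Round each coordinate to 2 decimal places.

(62.08, -38.79)

Leg 1 (122°, 73.2 km): east 73.2 sin 122° = 62.08, north 73.2 cos 122° = -38.79
Summing: 62.08 km east, -38.79 km north → (62.08, -38.79).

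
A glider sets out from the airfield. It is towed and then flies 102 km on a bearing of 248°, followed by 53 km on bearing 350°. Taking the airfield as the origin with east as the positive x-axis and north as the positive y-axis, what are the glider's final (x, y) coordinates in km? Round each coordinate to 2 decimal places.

(-103.78, 13.98)

Leg 1 (248°, 102 km): east 102 sin 248° = -94.57, north 102 cos 248° = -38.21
Leg 2 (350°, 53 km): east 53 sin 350° = -9.20, north 53 cos 350° = 52.19
Summing: -103.78 km east, 13.98 km north → (-103.78, 13.98).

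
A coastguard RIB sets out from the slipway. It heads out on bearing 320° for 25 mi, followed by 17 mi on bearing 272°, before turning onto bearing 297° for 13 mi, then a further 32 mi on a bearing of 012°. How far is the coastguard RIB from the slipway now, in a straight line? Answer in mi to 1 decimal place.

68.5 mi

Leg 1 (320°, 25 mi): east 25 sin 320° = -16.07, north 25 cos 320° = 19.15
Leg 2 (272°, 17 mi): east 17 sin 272° = -16.99, north 17 cos 272° = 0.59
Leg 3 (297°, 13 mi): east 13 sin 297° = -11.58, north 13 cos 297° = 5.90
Leg 4 (012°, 32 mi): east 32 sin 12° = 6.65, north 32 cos 12° = 31.30
Net: -37.99 east, 56.95 north. Distance = √((-37.99)² + (56.95)²) = 68.455 mi.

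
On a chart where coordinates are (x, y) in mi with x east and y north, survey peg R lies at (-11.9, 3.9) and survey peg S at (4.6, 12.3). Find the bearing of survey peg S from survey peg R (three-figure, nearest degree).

063°

Δeast = 4.6 − -11.9 = 16.50; Δnorth = 12.3 − 3.9 = 8.40.
Bearing = atan2(Δeast, Δnorth) mod 360° = 63.02° ≈ 063°.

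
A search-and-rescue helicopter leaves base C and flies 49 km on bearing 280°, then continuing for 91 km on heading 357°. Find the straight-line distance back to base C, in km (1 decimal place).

112.6 km

Leg 1 (280°, 49 km): east 49 sin 280° = -48.26, north 49 cos 280° = 8.51
Leg 2 (357°, 91 km): east 91 sin 357° = -4.76, north 91 cos 357° = 90.88
Net: -53.02 east, 99.38 north. Distance = √((-53.02)² + (99.38)²) = 112.642 km.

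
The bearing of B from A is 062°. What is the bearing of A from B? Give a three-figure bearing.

Back-bearing = 062° + 180° = 242°.

242°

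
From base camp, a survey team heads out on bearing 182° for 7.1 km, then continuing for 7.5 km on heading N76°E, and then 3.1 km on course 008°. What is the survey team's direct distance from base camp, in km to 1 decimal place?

7.8 km

Leg 1 (182°, 7.1 km): east 7.1 sin 182° = -0.25, north 7.1 cos 182° = -7.10
Leg 2 (N76°E, 7.5 km): east 7.5 sin 76° = 7.28, north 7.5 cos 76° = 1.81
Leg 3 (008°, 3.1 km): east 3.1 sin 8° = 0.43, north 3.1 cos 8° = 3.07
Net: 7.46 east, -2.21 north. Distance = √((7.46)² + (-2.21)²) = 7.782 km.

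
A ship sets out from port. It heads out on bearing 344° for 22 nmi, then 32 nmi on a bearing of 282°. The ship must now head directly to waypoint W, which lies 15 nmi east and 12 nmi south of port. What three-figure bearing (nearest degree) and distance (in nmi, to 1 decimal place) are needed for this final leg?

Leg 1 (344°, 22 nmi): east 22 sin 344° = -6.06, north 22 cos 344° = 21.15
Leg 2 (282°, 32 nmi): east 32 sin 282° = -31.30, north 32 cos 282° = 6.65
Current position: (-37.36, 27.80). Target: (15, -12). Remaining: Δeast = 52.36, Δnorth = -39.80.
Bearing = atan2(52.36, -39.80) mod 360° = 127.24°; distance = √((52.36)² + (-39.80)²) = 65.774 nmi.

127°, 65.8 nmi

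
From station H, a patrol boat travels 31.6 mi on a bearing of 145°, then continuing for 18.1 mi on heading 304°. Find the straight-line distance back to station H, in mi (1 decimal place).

16.1 mi

Leg 1 (145°, 31.6 mi): east 31.6 sin 145° = 18.13, north 31.6 cos 145° = -25.89
Leg 2 (304°, 18.1 mi): east 18.1 sin 304° = -15.01, north 18.1 cos 304° = 10.12
Net: 3.12 east, -15.76 north. Distance = √((3.12)² + (-15.76)²) = 16.069 mi.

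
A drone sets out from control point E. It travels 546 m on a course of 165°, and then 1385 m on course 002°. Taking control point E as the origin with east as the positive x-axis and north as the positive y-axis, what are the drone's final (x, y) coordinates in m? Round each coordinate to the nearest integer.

Leg 1 (165°, 546 m): east 546 sin 165° = 141.32, north 546 cos 165° = -527.40
Leg 2 (002°, 1385 m): east 1385 sin 2° = 48.34, north 1385 cos 2° = 1384.16
Summing: 189.65 m east, 856.76 m north → (190, 857).

(190, 857)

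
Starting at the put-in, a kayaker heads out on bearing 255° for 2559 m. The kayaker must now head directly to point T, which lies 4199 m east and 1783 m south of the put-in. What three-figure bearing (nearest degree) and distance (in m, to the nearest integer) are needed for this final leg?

100°, 6764 m

Leg 1 (255°, 2559 m): east 2559 sin 255° = -2471.80, north 2559 cos 255° = -662.32
Current position: (-2471.80, -662.32). Target: (4199, -1783). Remaining: Δeast = 6670.80, Δnorth = -1120.68.
Bearing = atan2(6670.80, -1120.68) mod 360° = 99.54°; distance = √((6670.80)² + (-1120.68)²) = 6764.285 m.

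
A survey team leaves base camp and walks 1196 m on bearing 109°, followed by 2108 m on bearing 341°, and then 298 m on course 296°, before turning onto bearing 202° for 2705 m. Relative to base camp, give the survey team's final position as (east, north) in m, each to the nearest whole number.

Leg 1 (109°, 1196 m): east 1196 sin 109° = 1130.84, north 1196 cos 109° = -389.38
Leg 2 (341°, 2108 m): east 2108 sin 341° = -686.30, north 2108 cos 341° = 1993.15
Leg 3 (296°, 298 m): east 298 sin 296° = -267.84, north 298 cos 296° = 130.63
Leg 4 (202°, 2705 m): east 2705 sin 202° = -1013.31, north 2705 cos 202° = -2508.03
Summing: -836.61 m east, -773.62 m north → (-837, -774).

(-837, -774)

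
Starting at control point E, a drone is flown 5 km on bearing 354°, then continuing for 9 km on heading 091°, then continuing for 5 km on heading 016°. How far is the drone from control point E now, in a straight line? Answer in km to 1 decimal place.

13.8 km

Leg 1 (354°, 5 km): east 5 sin 354° = -0.52, north 5 cos 354° = 4.97
Leg 2 (091°, 9 km): east 9 sin 91° = 9.00, north 9 cos 91° = -0.16
Leg 3 (016°, 5 km): east 5 sin 16° = 1.38, north 5 cos 16° = 4.81
Net: 9.85 east, 9.62 north. Distance = √((9.85)² + (9.62)²) = 13.773 km.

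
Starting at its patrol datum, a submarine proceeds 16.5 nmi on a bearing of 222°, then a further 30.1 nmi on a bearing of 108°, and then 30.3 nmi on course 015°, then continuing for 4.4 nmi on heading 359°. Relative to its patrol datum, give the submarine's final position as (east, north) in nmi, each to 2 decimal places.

(25.35, 12.10)

Leg 1 (222°, 16.5 nmi): east 16.5 sin 222° = -11.04, north 16.5 cos 222° = -12.26
Leg 2 (108°, 30.1 nmi): east 30.1 sin 108° = 28.63, north 30.1 cos 108° = -9.30
Leg 3 (015°, 30.3 nmi): east 30.3 sin 15° = 7.84, north 30.3 cos 15° = 29.27
Leg 4 (359°, 4.4 nmi): east 4.4 sin 359° = -0.08, north 4.4 cos 359° = 4.40
Summing: 25.35 nmi east, 12.10 nmi north → (25.35, 12.10).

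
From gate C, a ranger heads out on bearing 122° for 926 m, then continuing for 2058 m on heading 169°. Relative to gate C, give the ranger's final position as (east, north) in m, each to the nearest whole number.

(1178, -2511)

Leg 1 (122°, 926 m): east 926 sin 122° = 785.29, north 926 cos 122° = -490.71
Leg 2 (169°, 2058 m): east 2058 sin 169° = 392.68, north 2058 cos 169° = -2020.19
Summing: 1177.98 m east, -2510.89 m north → (1178, -2511).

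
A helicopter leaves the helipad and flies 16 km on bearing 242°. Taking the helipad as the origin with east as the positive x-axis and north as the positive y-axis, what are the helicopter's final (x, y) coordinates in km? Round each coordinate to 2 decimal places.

Leg 1 (242°, 16 km): east 16 sin 242° = -14.13, north 16 cos 242° = -7.51
Summing: -14.13 km east, -7.51 km north → (-14.13, -7.51).

(-14.13, -7.51)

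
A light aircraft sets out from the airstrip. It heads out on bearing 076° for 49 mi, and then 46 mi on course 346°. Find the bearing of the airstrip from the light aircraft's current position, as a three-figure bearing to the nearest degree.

Leg 1 (076°, 49 mi): east 49 sin 76° = 47.54, north 49 cos 76° = 11.85
Leg 2 (346°, 46 mi): east 46 sin 346° = -11.13, north 46 cos 346° = 44.63
Net displacement: 36.42 east, 56.49 north. Direction back to start is (-36.42, -56.49): bearing = atan2(-36.42, -56.49) mod 360° = 212.81° ≈ 213°.

213°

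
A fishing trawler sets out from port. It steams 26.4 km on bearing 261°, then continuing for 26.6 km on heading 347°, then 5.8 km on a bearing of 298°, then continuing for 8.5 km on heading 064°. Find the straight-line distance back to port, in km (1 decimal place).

40.9 km

Leg 1 (261°, 26.4 km): east 26.4 sin 261° = -26.07, north 26.4 cos 261° = -4.13
Leg 2 (347°, 26.6 km): east 26.6 sin 347° = -5.98, north 26.6 cos 347° = 25.92
Leg 3 (298°, 5.8 km): east 5.8 sin 298° = -5.12, north 5.8 cos 298° = 2.72
Leg 4 (064°, 8.5 km): east 8.5 sin 64° = 7.64, north 8.5 cos 64° = 3.73
Net: -29.54 east, 28.24 north. Distance = √((-29.54)² + (28.24)²) = 40.865 km.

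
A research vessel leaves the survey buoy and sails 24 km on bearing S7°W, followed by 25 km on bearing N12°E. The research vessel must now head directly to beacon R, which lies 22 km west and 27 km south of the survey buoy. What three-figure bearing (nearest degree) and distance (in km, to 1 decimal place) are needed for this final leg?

Leg 1 (S7°W, 24 km): east 24 sin 187° = -2.92, north 24 cos 187° = -23.82
Leg 2 (N12°E, 25 km): east 25 sin 12° = 5.20, north 25 cos 12° = 24.45
Current position: (2.27, 0.63). Target: (-22, -27). Remaining: Δeast = -24.27, Δnorth = -27.63.
Bearing = atan2(-24.27, -27.63) mod 360° = 221.30°; distance = √((-24.27)² + (-27.63)²) = 36.780 km.

221°, 36.8 km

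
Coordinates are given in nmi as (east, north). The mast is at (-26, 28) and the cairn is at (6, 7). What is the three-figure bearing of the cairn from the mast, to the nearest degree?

123°

Δeast = 6 − -26 = 32.00; Δnorth = 7 − 28 = -21.00.
Bearing = atan2(Δeast, Δnorth) mod 360° = 123.27° ≈ 123°.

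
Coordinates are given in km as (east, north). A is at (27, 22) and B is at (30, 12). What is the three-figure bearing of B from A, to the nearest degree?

163°

Δeast = 30 − 27 = 3.00; Δnorth = 12 − 22 = -10.00.
Bearing = atan2(Δeast, Δnorth) mod 360° = 163.30° ≈ 163°.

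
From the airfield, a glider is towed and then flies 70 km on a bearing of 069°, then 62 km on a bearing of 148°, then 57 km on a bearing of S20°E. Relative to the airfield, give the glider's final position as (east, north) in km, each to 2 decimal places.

(117.70, -81.06)

Leg 1 (069°, 70 km): east 70 sin 69° = 65.35, north 70 cos 69° = 25.09
Leg 2 (148°, 62 km): east 62 sin 148° = 32.85, north 62 cos 148° = -52.58
Leg 3 (S20°E, 57 km): east 57 sin 160° = 19.50, north 57 cos 160° = -53.56
Summing: 117.70 km east, -81.06 km north → (117.70, -81.06).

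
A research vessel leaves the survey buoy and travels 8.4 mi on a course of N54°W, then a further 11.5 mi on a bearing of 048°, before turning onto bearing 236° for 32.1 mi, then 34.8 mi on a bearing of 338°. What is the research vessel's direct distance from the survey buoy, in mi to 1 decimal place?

46.5 mi

Leg 1 (N54°W, 8.4 mi): east 8.4 sin 306° = -6.80, north 8.4 cos 306° = 4.94
Leg 2 (048°, 11.5 mi): east 11.5 sin 48° = 8.55, north 11.5 cos 48° = 7.70
Leg 3 (236°, 32.1 mi): east 32.1 sin 236° = -26.61, north 32.1 cos 236° = -17.95
Leg 4 (338°, 34.8 mi): east 34.8 sin 338° = -13.04, north 34.8 cos 338° = 32.27
Net: -37.90 east, 26.95 north. Distance = √((-37.90)² + (26.95)²) = 46.502 mi.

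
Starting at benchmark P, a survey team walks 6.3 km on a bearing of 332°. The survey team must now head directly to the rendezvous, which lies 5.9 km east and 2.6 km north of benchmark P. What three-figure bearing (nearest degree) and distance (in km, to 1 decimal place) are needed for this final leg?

108°, 9.3 km

Leg 1 (332°, 6.3 km): east 6.3 sin 332° = -2.96, north 6.3 cos 332° = 5.56
Current position: (-2.96, 5.56). Target: (5.9, 2.6). Remaining: Δeast = 8.86, Δnorth = -2.96.
Bearing = atan2(8.86, -2.96) mod 360° = 108.49°; distance = √((8.86)² + (-2.96)²) = 9.340 km.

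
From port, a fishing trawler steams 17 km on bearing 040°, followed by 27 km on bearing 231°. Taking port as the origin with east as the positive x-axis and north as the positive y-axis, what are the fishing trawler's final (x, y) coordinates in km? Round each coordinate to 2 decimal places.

(-10.06, -3.97)

Leg 1 (040°, 17 km): east 17 sin 40° = 10.93, north 17 cos 40° = 13.02
Leg 2 (231°, 27 km): east 27 sin 231° = -20.98, north 27 cos 231° = -16.99
Summing: -10.06 km east, -3.97 km north → (-10.06, -3.97).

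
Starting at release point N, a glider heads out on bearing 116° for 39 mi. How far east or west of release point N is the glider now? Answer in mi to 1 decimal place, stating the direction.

Leg 1 (116°, 39 mi): east 39 sin 116° = 35.05, north 39 cos 116° = -17.10
Net east component: 35.05 mi.

35.1 mi east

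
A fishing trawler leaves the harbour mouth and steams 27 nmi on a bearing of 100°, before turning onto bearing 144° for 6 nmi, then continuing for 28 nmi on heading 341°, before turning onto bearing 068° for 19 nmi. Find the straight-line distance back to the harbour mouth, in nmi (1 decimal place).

Leg 1 (100°, 27 nmi): east 27 sin 100° = 26.59, north 27 cos 100° = -4.69
Leg 2 (144°, 6 nmi): east 6 sin 144° = 3.53, north 6 cos 144° = -4.85
Leg 3 (341°, 28 nmi): east 28 sin 341° = -9.12, north 28 cos 341° = 26.47
Leg 4 (068°, 19 nmi): east 19 sin 68° = 17.62, north 19 cos 68° = 7.12
Net: 38.62 east, 24.05 north. Distance = √((38.62)² + (24.05)²) = 45.493 nmi.

45.5 nmi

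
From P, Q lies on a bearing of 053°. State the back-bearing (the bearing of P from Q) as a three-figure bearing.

Back-bearing = 053° + 180° = 233°.

233°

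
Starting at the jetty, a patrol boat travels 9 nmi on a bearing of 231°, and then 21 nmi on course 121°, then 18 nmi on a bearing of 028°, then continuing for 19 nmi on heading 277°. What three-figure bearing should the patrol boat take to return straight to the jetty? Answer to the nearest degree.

Leg 1 (231°, 9 nmi): east 9 sin 231° = -6.99, north 9 cos 231° = -5.66
Leg 2 (121°, 21 nmi): east 21 sin 121° = 18.00, north 21 cos 121° = -10.82
Leg 3 (028°, 18 nmi): east 18 sin 28° = 8.45, north 18 cos 28° = 15.89
Leg 4 (277°, 19 nmi): east 19 sin 277° = -18.86, north 19 cos 277° = 2.32
Net displacement: 0.60 east, 1.73 north. Direction back to start is (-0.60, -1.73): bearing = atan2(-0.60, -1.73) mod 360° = 199.09° ≈ 199°.

199°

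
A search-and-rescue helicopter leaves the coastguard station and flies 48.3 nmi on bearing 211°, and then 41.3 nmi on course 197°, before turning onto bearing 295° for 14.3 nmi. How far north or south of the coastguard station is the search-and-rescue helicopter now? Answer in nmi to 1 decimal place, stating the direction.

Leg 1 (211°, 48.3 nmi): east 48.3 sin 211° = -24.88, north 48.3 cos 211° = -41.40
Leg 2 (197°, 41.3 nmi): east 41.3 sin 197° = -12.07, north 41.3 cos 197° = -39.50
Leg 3 (295°, 14.3 nmi): east 14.3 sin 295° = -12.96, north 14.3 cos 295° = 6.04
Net north component: -74.85 nmi.

74.9 nmi south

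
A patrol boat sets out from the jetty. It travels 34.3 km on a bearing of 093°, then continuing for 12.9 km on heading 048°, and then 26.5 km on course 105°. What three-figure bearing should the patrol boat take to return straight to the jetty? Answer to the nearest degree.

270°

Leg 1 (093°, 34.3 km): east 34.3 sin 93° = 34.25, north 34.3 cos 93° = -1.80
Leg 2 (048°, 12.9 km): east 12.9 sin 48° = 9.59, north 12.9 cos 48° = 8.63
Leg 3 (105°, 26.5 km): east 26.5 sin 105° = 25.60, north 26.5 cos 105° = -6.86
Net displacement: 69.44 east, -0.02 north. Direction back to start is (-69.44, 0.02): bearing = atan2(-69.44, 0.02) mod 360° = 270.02° ≈ 270°.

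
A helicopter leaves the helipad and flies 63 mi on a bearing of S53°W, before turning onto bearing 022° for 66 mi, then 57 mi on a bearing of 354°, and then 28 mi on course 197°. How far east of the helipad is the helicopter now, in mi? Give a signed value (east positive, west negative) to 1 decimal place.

-39.7 mi

Leg 1 (S53°W, 63 mi): east 63 sin 233° = -50.31, north 63 cos 233° = -37.91
Leg 2 (022°, 66 mi): east 66 sin 22° = 24.72, north 66 cos 22° = 61.19
Leg 3 (354°, 57 mi): east 57 sin 354° = -5.96, north 57 cos 354° = 56.69
Leg 4 (197°, 28 mi): east 28 sin 197° = -8.19, north 28 cos 197° = -26.78
Net east component: -39.73 mi.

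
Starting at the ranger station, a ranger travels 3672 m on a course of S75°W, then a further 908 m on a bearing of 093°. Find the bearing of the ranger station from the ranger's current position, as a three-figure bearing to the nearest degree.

Leg 1 (S75°W, 3672 m): east 3672 sin 255° = -3546.88, north 3672 cos 255° = -950.38
Leg 2 (093°, 908 m): east 908 sin 93° = 906.76, north 908 cos 93° = -47.52
Net displacement: -2640.12 east, -997.90 north. Direction back to start is (2640.12, 997.90): bearing = atan2(2640.12, 997.90) mod 360° = 69.29° ≈ 069°.

069°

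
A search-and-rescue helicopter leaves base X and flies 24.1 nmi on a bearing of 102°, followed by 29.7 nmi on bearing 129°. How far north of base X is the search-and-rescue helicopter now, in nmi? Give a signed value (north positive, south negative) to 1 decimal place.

-23.7 nmi

Leg 1 (102°, 24.1 nmi): east 24.1 sin 102° = 23.57, north 24.1 cos 102° = -5.01
Leg 2 (129°, 29.7 nmi): east 29.7 sin 129° = 23.08, north 29.7 cos 129° = -18.69
Net north component: -23.70 nmi.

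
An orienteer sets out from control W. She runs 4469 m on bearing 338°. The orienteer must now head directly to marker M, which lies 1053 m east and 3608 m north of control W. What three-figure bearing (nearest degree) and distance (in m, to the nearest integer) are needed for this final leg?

Leg 1 (338°, 4469 m): east 4469 sin 338° = -1674.12, north 4469 cos 338° = 4143.58
Current position: (-1674.12, 4143.58). Target: (1053, 3608). Remaining: Δeast = 2727.12, Δnorth = -535.58.
Bearing = atan2(2727.12, -535.58) mod 360° = 101.11°; distance = √((2727.12)² + (-535.58)²) = 2779.212 m.

101°, 2779 m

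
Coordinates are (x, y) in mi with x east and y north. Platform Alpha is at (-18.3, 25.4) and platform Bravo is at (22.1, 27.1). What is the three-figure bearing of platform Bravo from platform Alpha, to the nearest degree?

088°

Δeast = 22.1 − -18.3 = 40.40; Δnorth = 27.1 − 25.4 = 1.70.
Bearing = atan2(Δeast, Δnorth) mod 360° = 87.59° ≈ 088°.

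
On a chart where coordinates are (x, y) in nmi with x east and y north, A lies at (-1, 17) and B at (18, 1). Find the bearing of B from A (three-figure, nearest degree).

Δeast = 18 − -1 = 19.00; Δnorth = 1 − 17 = -16.00.
Bearing = atan2(Δeast, Δnorth) mod 360° = 130.10° ≈ 130°.

130°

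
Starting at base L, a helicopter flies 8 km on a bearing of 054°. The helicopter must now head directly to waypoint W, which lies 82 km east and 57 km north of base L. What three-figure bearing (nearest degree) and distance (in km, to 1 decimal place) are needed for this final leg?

Leg 1 (054°, 8 km): east 8 sin 54° = 6.47, north 8 cos 54° = 4.70
Current position: (6.47, 4.70). Target: (82, 57). Remaining: Δeast = 75.53, Δnorth = 52.30.
Bearing = atan2(75.53, 52.30) mod 360° = 55.30°; distance = √((75.53)² + (52.30)²) = 91.867 km.

055°, 91.9 km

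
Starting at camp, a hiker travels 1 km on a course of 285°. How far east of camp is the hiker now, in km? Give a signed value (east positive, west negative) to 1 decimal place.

Leg 1 (285°, 1 km): east 1 sin 285° = -0.97, north 1 cos 285° = 0.26
Net east component: -0.97 km.

-1.0 km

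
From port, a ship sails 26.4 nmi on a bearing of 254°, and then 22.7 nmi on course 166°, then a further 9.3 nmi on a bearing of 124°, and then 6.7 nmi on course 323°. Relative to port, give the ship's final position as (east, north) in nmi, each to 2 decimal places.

Leg 1 (254°, 26.4 nmi): east 26.4 sin 254° = -25.38, north 26.4 cos 254° = -7.28
Leg 2 (166°, 22.7 nmi): east 22.7 sin 166° = 5.49, north 22.7 cos 166° = -22.03
Leg 3 (124°, 9.3 nmi): east 9.3 sin 124° = 7.71, north 9.3 cos 124° = -5.20
Leg 4 (323°, 6.7 nmi): east 6.7 sin 323° = -4.03, north 6.7 cos 323° = 5.35
Summing: -16.21 nmi east, -29.15 nmi north → (-16.21, -29.15).

(-16.21, -29.15)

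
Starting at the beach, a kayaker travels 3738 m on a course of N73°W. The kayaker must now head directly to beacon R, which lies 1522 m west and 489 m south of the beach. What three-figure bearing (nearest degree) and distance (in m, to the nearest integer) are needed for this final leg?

Leg 1 (N73°W, 3738 m): east 3738 sin 287° = -3574.67, north 3738 cos 287° = 1092.89
Current position: (-3574.67, 1092.89). Target: (-1522, -489). Remaining: Δeast = 2052.67, Δnorth = -1581.89.
Bearing = atan2(2052.67, -1581.89) mod 360° = 127.62°; distance = √((2052.67)² + (-1581.89)²) = 2591.487 m.

128°, 2591 m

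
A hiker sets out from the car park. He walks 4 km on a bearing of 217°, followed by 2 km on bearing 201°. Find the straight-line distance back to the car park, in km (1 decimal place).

5.9 km

Leg 1 (217°, 4 km): east 4 sin 217° = -2.41, north 4 cos 217° = -3.19
Leg 2 (201°, 2 km): east 2 sin 201° = -0.72, north 2 cos 201° = -1.87
Net: -3.12 east, -5.06 north. Distance = √((-3.12)² + (-5.06)²) = 5.948 km.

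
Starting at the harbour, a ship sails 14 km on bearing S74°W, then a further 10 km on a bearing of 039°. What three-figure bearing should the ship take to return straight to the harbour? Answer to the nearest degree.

Leg 1 (S74°W, 14 km): east 14 sin 254° = -13.46, north 14 cos 254° = -3.86
Leg 2 (039°, 10 km): east 10 sin 39° = 6.29, north 10 cos 39° = 7.77
Net displacement: -7.16 east, 3.91 north. Direction back to start is (7.16, -3.91): bearing = atan2(7.16, -3.91) mod 360° = 118.64° ≈ 119°.

119°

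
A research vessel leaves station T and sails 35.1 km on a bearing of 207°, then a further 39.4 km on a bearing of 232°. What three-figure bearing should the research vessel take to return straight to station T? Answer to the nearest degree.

Leg 1 (207°, 35.1 km): east 35.1 sin 207° = -15.94, north 35.1 cos 207° = -31.27
Leg 2 (232°, 39.4 km): east 39.4 sin 232° = -31.05, north 39.4 cos 232° = -24.26
Net displacement: -46.98 east, -55.53 north. Direction back to start is (46.98, 55.53): bearing = atan2(46.98, 55.53) mod 360° = 40.23° ≈ 040°.

040°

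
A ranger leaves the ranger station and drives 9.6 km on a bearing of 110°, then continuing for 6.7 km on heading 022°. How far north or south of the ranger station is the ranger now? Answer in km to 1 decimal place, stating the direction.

Leg 1 (110°, 9.6 km): east 9.6 sin 110° = 9.02, north 9.6 cos 110° = -3.28
Leg 2 (022°, 6.7 km): east 6.7 sin 22° = 2.51, north 6.7 cos 22° = 6.21
Net north component: 2.93 km.

2.9 km north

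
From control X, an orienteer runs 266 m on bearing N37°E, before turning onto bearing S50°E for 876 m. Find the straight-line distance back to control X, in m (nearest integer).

902 m

Leg 1 (N37°E, 266 m): east 266 sin 37° = 160.08, north 266 cos 37° = 212.44
Leg 2 (S50°E, 876 m): east 876 sin 130° = 671.05, north 876 cos 130° = -563.08
Net: 831.14 east, -350.64 north. Distance = √((831.14)² + (-350.64)²) = 902.076 m.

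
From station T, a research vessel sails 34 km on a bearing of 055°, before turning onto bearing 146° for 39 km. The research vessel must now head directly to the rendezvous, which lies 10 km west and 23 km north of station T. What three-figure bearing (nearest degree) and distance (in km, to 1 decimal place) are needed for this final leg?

301°, 69.6 km

Leg 1 (055°, 34 km): east 34 sin 55° = 27.85, north 34 cos 55° = 19.50
Leg 2 (146°, 39 km): east 39 sin 146° = 21.81, north 39 cos 146° = -32.33
Current position: (49.66, -12.83). Target: (-10, 23). Remaining: Δeast = -59.66, Δnorth = 35.83.
Bearing = atan2(-59.66, 35.83) mod 360° = 300.99°; distance = √((-59.66)² + (35.83)²) = 69.593 km.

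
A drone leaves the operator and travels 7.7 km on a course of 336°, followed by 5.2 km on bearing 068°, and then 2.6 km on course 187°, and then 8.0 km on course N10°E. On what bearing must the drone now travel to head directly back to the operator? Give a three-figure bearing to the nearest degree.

Leg 1 (336°, 7.7 km): east 7.7 sin 336° = -3.13, north 7.7 cos 336° = 7.03
Leg 2 (068°, 5.2 km): east 5.2 sin 68° = 4.82, north 5.2 cos 68° = 1.95
Leg 3 (187°, 2.6 km): east 2.6 sin 187° = -0.32, north 2.6 cos 187° = -2.58
Leg 4 (N10°E, 8.0 km): east 8.0 sin 10° = 1.39, north 8.0 cos 10° = 7.88
Net displacement: 2.76 east, 14.28 north. Direction back to start is (-2.76, -14.28): bearing = atan2(-2.76, -14.28) mod 360° = 190.95° ≈ 191°.

191°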